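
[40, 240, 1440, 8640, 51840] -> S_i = 40*6^i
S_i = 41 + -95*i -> [41, -54, -149, -244, -339]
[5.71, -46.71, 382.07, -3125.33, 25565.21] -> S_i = 5.71*(-8.18)^i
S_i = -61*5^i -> [-61, -305, -1525, -7625, -38125]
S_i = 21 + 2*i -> [21, 23, 25, 27, 29]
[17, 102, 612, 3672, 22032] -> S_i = 17*6^i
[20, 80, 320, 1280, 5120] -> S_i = 20*4^i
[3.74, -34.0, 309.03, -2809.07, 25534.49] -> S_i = 3.74*(-9.09)^i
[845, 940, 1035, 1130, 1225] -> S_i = 845 + 95*i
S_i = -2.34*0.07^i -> [-2.34, -0.16, -0.01, -0.0, -0.0]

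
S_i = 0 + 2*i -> [0, 2, 4, 6, 8]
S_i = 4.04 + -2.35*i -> [4.04, 1.69, -0.66, -3.01, -5.36]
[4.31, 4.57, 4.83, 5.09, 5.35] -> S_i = 4.31 + 0.26*i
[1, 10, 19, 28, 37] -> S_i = 1 + 9*i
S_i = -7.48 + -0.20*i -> [-7.48, -7.68, -7.88, -8.08, -8.28]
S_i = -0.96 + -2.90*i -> [-0.96, -3.86, -6.76, -9.66, -12.56]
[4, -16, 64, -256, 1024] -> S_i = 4*-4^i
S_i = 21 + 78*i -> [21, 99, 177, 255, 333]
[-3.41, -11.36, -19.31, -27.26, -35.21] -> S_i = -3.41 + -7.95*i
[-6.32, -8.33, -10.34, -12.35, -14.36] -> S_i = -6.32 + -2.01*i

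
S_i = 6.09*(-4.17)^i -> [6.09, -25.4, 105.9, -441.6, 1841.46]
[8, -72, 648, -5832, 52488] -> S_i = 8*-9^i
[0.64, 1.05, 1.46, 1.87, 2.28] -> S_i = 0.64 + 0.41*i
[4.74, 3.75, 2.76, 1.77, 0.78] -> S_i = 4.74 + -0.99*i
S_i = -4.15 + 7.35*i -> [-4.15, 3.2, 10.55, 17.9, 25.25]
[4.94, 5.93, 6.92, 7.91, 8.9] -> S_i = 4.94 + 0.99*i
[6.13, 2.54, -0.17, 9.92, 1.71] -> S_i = Random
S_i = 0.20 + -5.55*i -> [0.2, -5.35, -10.9, -16.45, -22.0]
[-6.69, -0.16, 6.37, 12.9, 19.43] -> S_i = -6.69 + 6.53*i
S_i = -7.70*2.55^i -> [-7.7, -19.63, -50.07, -127.68, -325.58]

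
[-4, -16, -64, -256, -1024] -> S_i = -4*4^i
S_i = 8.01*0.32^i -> [8.01, 2.56, 0.82, 0.26, 0.08]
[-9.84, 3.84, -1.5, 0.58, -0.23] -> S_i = -9.84*(-0.39)^i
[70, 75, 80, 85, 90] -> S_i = 70 + 5*i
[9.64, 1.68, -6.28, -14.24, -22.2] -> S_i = 9.64 + -7.96*i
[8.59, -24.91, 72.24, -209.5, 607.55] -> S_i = 8.59*(-2.90)^i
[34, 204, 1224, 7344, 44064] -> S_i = 34*6^i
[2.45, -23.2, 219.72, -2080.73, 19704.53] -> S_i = 2.45*(-9.47)^i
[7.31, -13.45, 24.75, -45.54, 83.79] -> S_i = 7.31*(-1.84)^i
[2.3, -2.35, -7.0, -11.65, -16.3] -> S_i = 2.30 + -4.65*i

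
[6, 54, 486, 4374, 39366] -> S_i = 6*9^i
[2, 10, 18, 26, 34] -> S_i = 2 + 8*i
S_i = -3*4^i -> [-3, -12, -48, -192, -768]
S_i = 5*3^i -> [5, 15, 45, 135, 405]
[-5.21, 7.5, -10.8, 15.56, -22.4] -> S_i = -5.21*(-1.44)^i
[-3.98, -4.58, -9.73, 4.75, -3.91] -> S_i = Random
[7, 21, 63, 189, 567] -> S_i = 7*3^i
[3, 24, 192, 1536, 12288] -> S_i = 3*8^i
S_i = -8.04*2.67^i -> [-8.04, -21.47, -57.32, -153.03, -408.6]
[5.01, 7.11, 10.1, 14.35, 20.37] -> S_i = 5.01*1.42^i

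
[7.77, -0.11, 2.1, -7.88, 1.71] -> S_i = Random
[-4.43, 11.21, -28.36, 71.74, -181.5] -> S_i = -4.43*(-2.53)^i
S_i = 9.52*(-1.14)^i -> [9.52, -10.85, 12.37, -14.1, 16.08]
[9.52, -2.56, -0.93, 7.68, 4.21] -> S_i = Random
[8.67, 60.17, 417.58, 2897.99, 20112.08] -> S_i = 8.67*6.94^i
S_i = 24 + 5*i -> [24, 29, 34, 39, 44]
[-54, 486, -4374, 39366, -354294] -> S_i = -54*-9^i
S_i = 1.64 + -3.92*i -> [1.64, -2.28, -6.2, -10.12, -14.04]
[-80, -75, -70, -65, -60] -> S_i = -80 + 5*i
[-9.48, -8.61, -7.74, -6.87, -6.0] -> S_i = -9.48 + 0.87*i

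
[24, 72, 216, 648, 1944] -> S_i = 24*3^i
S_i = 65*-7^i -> [65, -455, 3185, -22295, 156065]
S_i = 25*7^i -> [25, 175, 1225, 8575, 60025]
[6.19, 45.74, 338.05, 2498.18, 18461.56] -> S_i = 6.19*7.39^i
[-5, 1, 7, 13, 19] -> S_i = -5 + 6*i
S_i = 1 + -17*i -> [1, -16, -33, -50, -67]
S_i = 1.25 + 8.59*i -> [1.25, 9.84, 18.43, 27.02, 35.61]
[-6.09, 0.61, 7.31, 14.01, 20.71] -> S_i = -6.09 + 6.70*i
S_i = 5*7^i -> [5, 35, 245, 1715, 12005]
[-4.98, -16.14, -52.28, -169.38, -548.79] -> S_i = -4.98*3.24^i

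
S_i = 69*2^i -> [69, 138, 276, 552, 1104]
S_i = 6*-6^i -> [6, -36, 216, -1296, 7776]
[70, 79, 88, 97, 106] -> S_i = 70 + 9*i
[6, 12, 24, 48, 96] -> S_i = 6*2^i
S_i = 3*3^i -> [3, 9, 27, 81, 243]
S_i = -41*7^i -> [-41, -287, -2009, -14063, -98441]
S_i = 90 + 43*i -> [90, 133, 176, 219, 262]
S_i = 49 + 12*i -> [49, 61, 73, 85, 97]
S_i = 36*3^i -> [36, 108, 324, 972, 2916]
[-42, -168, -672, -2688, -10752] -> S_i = -42*4^i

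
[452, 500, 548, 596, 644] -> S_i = 452 + 48*i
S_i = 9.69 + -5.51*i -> [9.69, 4.18, -1.33, -6.84, -12.35]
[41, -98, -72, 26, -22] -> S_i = Random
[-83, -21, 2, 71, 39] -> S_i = Random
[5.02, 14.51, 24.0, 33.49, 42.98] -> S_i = 5.02 + 9.49*i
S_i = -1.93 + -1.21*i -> [-1.93, -3.14, -4.35, -5.56, -6.77]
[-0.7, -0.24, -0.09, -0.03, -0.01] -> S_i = -0.70*0.35^i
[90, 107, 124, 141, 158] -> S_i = 90 + 17*i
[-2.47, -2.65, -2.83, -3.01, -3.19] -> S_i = -2.47 + -0.18*i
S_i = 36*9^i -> [36, 324, 2916, 26244, 236196]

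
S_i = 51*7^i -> [51, 357, 2499, 17493, 122451]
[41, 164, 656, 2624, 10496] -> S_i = 41*4^i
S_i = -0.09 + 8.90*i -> [-0.09, 8.81, 17.71, 26.61, 35.51]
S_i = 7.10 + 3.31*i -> [7.1, 10.41, 13.72, 17.03, 20.34]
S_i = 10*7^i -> [10, 70, 490, 3430, 24010]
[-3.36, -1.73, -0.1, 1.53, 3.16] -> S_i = -3.36 + 1.63*i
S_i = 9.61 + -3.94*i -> [9.61, 5.67, 1.73, -2.21, -6.15]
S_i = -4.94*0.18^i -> [-4.94, -0.89, -0.16, -0.03, -0.01]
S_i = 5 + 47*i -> [5, 52, 99, 146, 193]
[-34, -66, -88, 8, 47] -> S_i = Random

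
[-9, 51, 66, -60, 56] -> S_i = Random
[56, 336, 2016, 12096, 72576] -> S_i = 56*6^i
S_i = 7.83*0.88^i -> [7.83, 6.89, 6.06, 5.34, 4.7]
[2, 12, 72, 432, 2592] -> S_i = 2*6^i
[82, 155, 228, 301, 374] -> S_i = 82 + 73*i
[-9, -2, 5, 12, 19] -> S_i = -9 + 7*i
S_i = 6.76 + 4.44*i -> [6.76, 11.2, 15.64, 20.08, 24.52]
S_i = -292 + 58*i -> [-292, -234, -176, -118, -60]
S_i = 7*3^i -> [7, 21, 63, 189, 567]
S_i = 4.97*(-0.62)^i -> [4.97, -3.08, 1.91, -1.18, 0.73]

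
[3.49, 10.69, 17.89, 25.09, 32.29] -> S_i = 3.49 + 7.20*i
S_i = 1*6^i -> [1, 6, 36, 216, 1296]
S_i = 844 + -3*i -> [844, 841, 838, 835, 832]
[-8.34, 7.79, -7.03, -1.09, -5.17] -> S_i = Random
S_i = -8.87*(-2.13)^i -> [-8.87, 18.89, -40.24, 85.72, -182.58]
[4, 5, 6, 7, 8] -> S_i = 4 + 1*i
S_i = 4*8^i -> [4, 32, 256, 2048, 16384]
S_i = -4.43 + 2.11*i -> [-4.43, -2.32, -0.21, 1.9, 4.01]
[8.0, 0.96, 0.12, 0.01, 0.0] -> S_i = 8.00*0.12^i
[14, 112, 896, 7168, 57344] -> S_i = 14*8^i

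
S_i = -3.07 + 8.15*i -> [-3.07, 5.08, 13.23, 21.38, 29.53]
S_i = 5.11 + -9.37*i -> [5.11, -4.26, -13.63, -23.0, -32.37]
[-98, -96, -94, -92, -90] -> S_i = -98 + 2*i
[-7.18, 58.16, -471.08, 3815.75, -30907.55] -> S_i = -7.18*(-8.10)^i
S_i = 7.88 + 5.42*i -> [7.88, 13.3, 18.72, 24.14, 29.56]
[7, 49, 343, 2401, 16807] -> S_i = 7*7^i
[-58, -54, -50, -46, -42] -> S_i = -58 + 4*i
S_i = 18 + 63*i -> [18, 81, 144, 207, 270]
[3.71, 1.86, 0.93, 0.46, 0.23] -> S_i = 3.71*0.50^i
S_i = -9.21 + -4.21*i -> [-9.21, -13.42, -17.63, -21.84, -26.05]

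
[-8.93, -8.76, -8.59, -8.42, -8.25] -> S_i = -8.93 + 0.17*i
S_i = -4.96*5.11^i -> [-4.96, -25.35, -129.52, -661.83, -3381.94]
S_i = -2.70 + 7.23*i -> [-2.7, 4.53, 11.76, 18.99, 26.22]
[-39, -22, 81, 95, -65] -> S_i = Random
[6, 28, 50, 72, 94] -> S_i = 6 + 22*i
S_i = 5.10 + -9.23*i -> [5.1, -4.13, -13.36, -22.59, -31.82]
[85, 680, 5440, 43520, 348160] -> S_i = 85*8^i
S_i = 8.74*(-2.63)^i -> [8.74, -22.99, 60.45, -158.99, 418.15]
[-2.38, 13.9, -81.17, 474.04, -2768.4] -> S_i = -2.38*(-5.84)^i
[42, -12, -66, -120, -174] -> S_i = 42 + -54*i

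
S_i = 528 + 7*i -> [528, 535, 542, 549, 556]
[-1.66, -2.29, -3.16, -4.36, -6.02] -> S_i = -1.66*1.38^i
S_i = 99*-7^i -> [99, -693, 4851, -33957, 237699]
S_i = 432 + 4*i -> [432, 436, 440, 444, 448]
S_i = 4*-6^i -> [4, -24, 144, -864, 5184]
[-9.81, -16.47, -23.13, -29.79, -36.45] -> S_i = -9.81 + -6.66*i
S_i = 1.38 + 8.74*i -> [1.38, 10.12, 18.86, 27.6, 36.34]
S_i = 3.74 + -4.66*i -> [3.74, -0.92, -5.58, -10.24, -14.9]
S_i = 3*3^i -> [3, 9, 27, 81, 243]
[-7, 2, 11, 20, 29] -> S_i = -7 + 9*i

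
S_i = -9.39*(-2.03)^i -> [-9.39, 19.06, -38.7, 78.55, -159.46]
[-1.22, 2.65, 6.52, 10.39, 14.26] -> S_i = -1.22 + 3.87*i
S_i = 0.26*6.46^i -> [0.26, 1.68, 10.85, 70.09, 452.8]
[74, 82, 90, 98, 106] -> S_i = 74 + 8*i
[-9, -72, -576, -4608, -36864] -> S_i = -9*8^i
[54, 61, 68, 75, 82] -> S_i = 54 + 7*i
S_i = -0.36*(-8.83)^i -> [-0.36, 3.18, -28.07, 247.85, -2188.49]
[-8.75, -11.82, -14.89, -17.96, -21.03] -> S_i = -8.75 + -3.07*i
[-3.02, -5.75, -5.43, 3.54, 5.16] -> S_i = Random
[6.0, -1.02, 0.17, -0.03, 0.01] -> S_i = 6.00*(-0.17)^i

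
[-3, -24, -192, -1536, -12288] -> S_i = -3*8^i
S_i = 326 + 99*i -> [326, 425, 524, 623, 722]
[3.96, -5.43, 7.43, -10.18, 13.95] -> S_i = 3.96*(-1.37)^i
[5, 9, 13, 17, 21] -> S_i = 5 + 4*i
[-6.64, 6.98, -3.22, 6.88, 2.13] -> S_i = Random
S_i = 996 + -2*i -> [996, 994, 992, 990, 988]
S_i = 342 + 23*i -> [342, 365, 388, 411, 434]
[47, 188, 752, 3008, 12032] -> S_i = 47*4^i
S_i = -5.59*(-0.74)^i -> [-5.59, 4.14, -3.06, 2.27, -1.68]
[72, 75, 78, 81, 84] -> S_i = 72 + 3*i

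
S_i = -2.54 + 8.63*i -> [-2.54, 6.09, 14.72, 23.35, 31.98]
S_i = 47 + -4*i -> [47, 43, 39, 35, 31]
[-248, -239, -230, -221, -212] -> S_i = -248 + 9*i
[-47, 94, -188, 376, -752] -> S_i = -47*-2^i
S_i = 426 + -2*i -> [426, 424, 422, 420, 418]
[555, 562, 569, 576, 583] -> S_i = 555 + 7*i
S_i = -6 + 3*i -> [-6, -3, 0, 3, 6]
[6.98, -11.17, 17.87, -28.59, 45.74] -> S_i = 6.98*(-1.60)^i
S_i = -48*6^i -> [-48, -288, -1728, -10368, -62208]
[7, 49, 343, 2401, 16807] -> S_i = 7*7^i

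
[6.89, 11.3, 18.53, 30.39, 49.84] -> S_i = 6.89*1.64^i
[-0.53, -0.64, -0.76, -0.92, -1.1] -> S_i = -0.53*1.20^i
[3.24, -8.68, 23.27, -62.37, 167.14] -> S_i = 3.24*(-2.68)^i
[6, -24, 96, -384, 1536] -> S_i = 6*-4^i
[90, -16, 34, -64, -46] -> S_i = Random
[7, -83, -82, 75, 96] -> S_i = Random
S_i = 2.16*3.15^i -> [2.16, 6.8, 21.43, 67.51, 212.66]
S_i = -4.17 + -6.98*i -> [-4.17, -11.15, -18.13, -25.11, -32.09]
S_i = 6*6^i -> [6, 36, 216, 1296, 7776]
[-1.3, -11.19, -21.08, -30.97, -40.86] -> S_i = -1.30 + -9.89*i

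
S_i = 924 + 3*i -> [924, 927, 930, 933, 936]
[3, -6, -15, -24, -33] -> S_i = 3 + -9*i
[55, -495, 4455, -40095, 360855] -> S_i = 55*-9^i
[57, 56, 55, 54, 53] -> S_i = 57 + -1*i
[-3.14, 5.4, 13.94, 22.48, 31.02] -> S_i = -3.14 + 8.54*i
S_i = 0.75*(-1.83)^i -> [0.75, -1.37, 2.51, -4.6, 8.41]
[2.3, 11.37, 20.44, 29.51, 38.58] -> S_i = 2.30 + 9.07*i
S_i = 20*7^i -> [20, 140, 980, 6860, 48020]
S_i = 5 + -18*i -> [5, -13, -31, -49, -67]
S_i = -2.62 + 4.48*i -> [-2.62, 1.86, 6.34, 10.82, 15.3]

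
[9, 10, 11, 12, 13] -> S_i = 9 + 1*i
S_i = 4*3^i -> [4, 12, 36, 108, 324]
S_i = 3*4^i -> [3, 12, 48, 192, 768]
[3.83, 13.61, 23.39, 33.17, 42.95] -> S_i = 3.83 + 9.78*i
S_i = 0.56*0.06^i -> [0.56, 0.03, 0.0, 0.0, 0.0]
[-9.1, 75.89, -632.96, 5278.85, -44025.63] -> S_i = -9.10*(-8.34)^i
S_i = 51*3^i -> [51, 153, 459, 1377, 4131]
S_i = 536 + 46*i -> [536, 582, 628, 674, 720]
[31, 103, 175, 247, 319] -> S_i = 31 + 72*i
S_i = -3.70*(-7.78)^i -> [-3.7, 28.79, -223.96, 1742.37, -13555.64]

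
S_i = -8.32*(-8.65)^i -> [-8.32, 71.97, -622.52, 5384.83, -46578.74]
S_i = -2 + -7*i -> [-2, -9, -16, -23, -30]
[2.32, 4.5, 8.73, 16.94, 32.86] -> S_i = 2.32*1.94^i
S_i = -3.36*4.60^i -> [-3.36, -15.46, -71.1, -327.05, -1504.43]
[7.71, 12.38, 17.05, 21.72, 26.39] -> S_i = 7.71 + 4.67*i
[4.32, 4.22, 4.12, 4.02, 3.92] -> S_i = 4.32 + -0.10*i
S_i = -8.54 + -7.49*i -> [-8.54, -16.03, -23.52, -31.01, -38.5]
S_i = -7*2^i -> [-7, -14, -28, -56, -112]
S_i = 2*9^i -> [2, 18, 162, 1458, 13122]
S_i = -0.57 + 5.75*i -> [-0.57, 5.18, 10.93, 16.68, 22.43]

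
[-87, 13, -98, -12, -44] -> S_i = Random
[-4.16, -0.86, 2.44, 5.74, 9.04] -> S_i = -4.16 + 3.30*i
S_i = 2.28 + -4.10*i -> [2.28, -1.82, -5.92, -10.02, -14.12]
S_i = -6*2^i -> [-6, -12, -24, -48, -96]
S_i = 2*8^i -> [2, 16, 128, 1024, 8192]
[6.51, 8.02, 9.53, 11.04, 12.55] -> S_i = 6.51 + 1.51*i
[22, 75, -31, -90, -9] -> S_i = Random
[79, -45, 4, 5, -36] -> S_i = Random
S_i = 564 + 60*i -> [564, 624, 684, 744, 804]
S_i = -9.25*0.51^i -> [-9.25, -4.72, -2.41, -1.23, -0.63]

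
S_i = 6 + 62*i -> [6, 68, 130, 192, 254]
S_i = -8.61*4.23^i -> [-8.61, -36.42, -154.06, -651.66, -2756.54]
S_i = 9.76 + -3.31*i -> [9.76, 6.45, 3.14, -0.17, -3.48]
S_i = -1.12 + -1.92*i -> [-1.12, -3.04, -4.96, -6.88, -8.8]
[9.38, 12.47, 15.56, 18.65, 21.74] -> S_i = 9.38 + 3.09*i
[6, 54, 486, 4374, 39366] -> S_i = 6*9^i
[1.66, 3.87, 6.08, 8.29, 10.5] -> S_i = 1.66 + 2.21*i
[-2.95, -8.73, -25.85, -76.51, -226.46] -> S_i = -2.95*2.96^i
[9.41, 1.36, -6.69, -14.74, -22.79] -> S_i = 9.41 + -8.05*i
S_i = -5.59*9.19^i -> [-5.59, -51.37, -472.11, -4338.69, -39872.54]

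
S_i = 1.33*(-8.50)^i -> [1.33, -11.3, 96.09, -816.79, 6942.68]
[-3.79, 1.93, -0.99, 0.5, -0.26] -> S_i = -3.79*(-0.51)^i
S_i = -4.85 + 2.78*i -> [-4.85, -2.07, 0.71, 3.49, 6.27]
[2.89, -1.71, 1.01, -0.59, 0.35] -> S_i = 2.89*(-0.59)^i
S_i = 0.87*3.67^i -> [0.87, 3.19, 11.72, 43.0, 157.83]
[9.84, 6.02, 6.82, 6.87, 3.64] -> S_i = Random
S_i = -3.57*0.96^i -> [-3.57, -3.43, -3.29, -3.16, -3.03]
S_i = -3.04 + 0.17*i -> [-3.04, -2.87, -2.7, -2.53, -2.36]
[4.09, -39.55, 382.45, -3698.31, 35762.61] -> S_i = 4.09*(-9.67)^i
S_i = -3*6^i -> [-3, -18, -108, -648, -3888]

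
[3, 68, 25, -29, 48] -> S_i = Random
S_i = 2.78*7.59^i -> [2.78, 21.1, 160.15, 1215.54, 9225.97]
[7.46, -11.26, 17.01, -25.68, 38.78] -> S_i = 7.46*(-1.51)^i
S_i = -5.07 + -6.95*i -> [-5.07, -12.02, -18.97, -25.92, -32.87]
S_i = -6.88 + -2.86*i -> [-6.88, -9.74, -12.6, -15.46, -18.32]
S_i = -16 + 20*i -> [-16, 4, 24, 44, 64]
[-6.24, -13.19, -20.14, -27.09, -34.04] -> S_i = -6.24 + -6.95*i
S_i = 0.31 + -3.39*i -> [0.31, -3.08, -6.47, -9.86, -13.25]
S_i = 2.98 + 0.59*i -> [2.98, 3.57, 4.16, 4.75, 5.34]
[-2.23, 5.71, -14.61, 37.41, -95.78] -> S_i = -2.23*(-2.56)^i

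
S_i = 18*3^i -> [18, 54, 162, 486, 1458]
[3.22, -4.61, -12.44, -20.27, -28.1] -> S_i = 3.22 + -7.83*i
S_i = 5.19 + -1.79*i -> [5.19, 3.4, 1.61, -0.18, -1.97]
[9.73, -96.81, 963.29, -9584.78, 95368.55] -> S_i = 9.73*(-9.95)^i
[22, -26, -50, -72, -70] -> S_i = Random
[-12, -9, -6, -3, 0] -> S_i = -12 + 3*i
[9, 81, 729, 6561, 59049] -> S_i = 9*9^i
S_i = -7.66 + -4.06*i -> [-7.66, -11.72, -15.78, -19.84, -23.9]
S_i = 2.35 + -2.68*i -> [2.35, -0.33, -3.01, -5.69, -8.37]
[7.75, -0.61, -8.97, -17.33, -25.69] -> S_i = 7.75 + -8.36*i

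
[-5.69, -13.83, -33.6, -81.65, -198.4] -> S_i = -5.69*2.43^i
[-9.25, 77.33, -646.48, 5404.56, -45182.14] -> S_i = -9.25*(-8.36)^i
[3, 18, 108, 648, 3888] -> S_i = 3*6^i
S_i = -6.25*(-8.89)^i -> [-6.25, 55.56, -493.95, 4391.22, -39037.96]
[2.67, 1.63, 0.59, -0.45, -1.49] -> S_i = 2.67 + -1.04*i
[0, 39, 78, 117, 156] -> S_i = 0 + 39*i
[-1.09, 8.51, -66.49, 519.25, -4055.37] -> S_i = -1.09*(-7.81)^i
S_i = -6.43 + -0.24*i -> [-6.43, -6.67, -6.91, -7.15, -7.39]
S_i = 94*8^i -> [94, 752, 6016, 48128, 385024]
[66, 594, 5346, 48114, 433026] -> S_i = 66*9^i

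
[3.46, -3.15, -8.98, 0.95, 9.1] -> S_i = Random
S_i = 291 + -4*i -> [291, 287, 283, 279, 275]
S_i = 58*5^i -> [58, 290, 1450, 7250, 36250]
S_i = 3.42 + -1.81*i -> [3.42, 1.61, -0.2, -2.01, -3.82]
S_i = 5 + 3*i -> [5, 8, 11, 14, 17]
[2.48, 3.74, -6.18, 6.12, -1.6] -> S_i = Random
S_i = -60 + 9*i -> [-60, -51, -42, -33, -24]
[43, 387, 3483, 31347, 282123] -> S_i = 43*9^i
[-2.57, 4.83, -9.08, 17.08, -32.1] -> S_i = -2.57*(-1.88)^i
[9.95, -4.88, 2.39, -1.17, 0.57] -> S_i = 9.95*(-0.49)^i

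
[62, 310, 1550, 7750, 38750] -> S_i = 62*5^i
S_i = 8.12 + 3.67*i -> [8.12, 11.79, 15.46, 19.13, 22.8]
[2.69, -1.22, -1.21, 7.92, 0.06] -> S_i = Random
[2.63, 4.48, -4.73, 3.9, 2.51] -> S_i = Random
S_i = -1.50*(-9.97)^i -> [-1.5, 14.96, -149.1, 1486.54, -14820.81]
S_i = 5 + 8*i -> [5, 13, 21, 29, 37]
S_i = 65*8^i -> [65, 520, 4160, 33280, 266240]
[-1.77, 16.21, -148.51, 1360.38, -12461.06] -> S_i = -1.77*(-9.16)^i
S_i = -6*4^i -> [-6, -24, -96, -384, -1536]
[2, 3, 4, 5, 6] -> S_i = 2 + 1*i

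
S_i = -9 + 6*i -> [-9, -3, 3, 9, 15]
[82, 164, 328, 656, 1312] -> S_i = 82*2^i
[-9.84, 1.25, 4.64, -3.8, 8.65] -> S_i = Random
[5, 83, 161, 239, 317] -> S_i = 5 + 78*i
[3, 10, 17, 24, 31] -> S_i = 3 + 7*i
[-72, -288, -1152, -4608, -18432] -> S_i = -72*4^i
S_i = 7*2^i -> [7, 14, 28, 56, 112]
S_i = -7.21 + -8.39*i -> [-7.21, -15.6, -23.99, -32.38, -40.77]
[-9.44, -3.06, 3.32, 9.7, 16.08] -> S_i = -9.44 + 6.38*i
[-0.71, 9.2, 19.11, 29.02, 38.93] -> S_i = -0.71 + 9.91*i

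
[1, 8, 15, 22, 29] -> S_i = 1 + 7*i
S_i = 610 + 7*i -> [610, 617, 624, 631, 638]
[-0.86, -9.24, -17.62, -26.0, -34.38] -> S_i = -0.86 + -8.38*i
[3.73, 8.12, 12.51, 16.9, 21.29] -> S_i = 3.73 + 4.39*i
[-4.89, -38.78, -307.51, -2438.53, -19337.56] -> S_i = -4.89*7.93^i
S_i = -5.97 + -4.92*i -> [-5.97, -10.89, -15.81, -20.73, -25.65]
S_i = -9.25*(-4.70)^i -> [-9.25, 43.48, -204.33, 960.36, -4513.7]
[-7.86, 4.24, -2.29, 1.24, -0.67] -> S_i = -7.86*(-0.54)^i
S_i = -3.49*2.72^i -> [-3.49, -9.49, -25.82, -70.23, -191.03]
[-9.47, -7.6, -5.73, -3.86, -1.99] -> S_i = -9.47 + 1.87*i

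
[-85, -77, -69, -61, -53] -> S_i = -85 + 8*i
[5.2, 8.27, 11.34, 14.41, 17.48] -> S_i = 5.20 + 3.07*i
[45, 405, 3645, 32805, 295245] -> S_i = 45*9^i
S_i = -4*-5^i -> [-4, 20, -100, 500, -2500]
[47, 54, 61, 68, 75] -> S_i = 47 + 7*i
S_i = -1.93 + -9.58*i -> [-1.93, -11.51, -21.09, -30.67, -40.25]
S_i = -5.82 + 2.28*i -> [-5.82, -3.54, -1.26, 1.02, 3.3]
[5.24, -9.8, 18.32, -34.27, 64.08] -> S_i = 5.24*(-1.87)^i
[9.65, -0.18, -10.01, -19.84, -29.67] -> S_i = 9.65 + -9.83*i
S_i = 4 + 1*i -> [4, 5, 6, 7, 8]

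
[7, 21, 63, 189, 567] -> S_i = 7*3^i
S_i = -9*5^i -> [-9, -45, -225, -1125, -5625]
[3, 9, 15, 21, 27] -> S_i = 3 + 6*i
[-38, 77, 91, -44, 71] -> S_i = Random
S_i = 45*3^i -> [45, 135, 405, 1215, 3645]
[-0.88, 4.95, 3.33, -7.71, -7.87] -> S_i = Random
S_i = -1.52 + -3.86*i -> [-1.52, -5.38, -9.24, -13.1, -16.96]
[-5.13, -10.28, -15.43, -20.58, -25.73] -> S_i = -5.13 + -5.15*i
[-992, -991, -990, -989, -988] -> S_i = -992 + 1*i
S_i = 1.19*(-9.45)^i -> [1.19, -11.25, 106.27, -1004.25, 9490.17]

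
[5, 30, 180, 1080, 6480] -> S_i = 5*6^i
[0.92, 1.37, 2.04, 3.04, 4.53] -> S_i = 0.92*1.49^i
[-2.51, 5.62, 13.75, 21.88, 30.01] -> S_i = -2.51 + 8.13*i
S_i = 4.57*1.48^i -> [4.57, 6.76, 10.01, 14.81, 21.93]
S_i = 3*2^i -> [3, 6, 12, 24, 48]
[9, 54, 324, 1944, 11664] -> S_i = 9*6^i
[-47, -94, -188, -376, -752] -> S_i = -47*2^i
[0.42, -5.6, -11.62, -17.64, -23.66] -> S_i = 0.42 + -6.02*i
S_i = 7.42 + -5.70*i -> [7.42, 1.72, -3.98, -9.68, -15.38]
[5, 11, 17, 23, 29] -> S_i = 5 + 6*i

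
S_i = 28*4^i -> [28, 112, 448, 1792, 7168]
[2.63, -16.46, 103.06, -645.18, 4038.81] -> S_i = 2.63*(-6.26)^i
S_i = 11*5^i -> [11, 55, 275, 1375, 6875]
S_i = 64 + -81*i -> [64, -17, -98, -179, -260]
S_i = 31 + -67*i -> [31, -36, -103, -170, -237]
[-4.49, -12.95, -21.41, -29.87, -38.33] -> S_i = -4.49 + -8.46*i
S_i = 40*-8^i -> [40, -320, 2560, -20480, 163840]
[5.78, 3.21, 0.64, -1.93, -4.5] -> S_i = 5.78 + -2.57*i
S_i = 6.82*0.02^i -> [6.82, 0.14, 0.0, 0.0, 0.0]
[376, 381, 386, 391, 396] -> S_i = 376 + 5*i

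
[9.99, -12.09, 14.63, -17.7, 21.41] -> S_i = 9.99*(-1.21)^i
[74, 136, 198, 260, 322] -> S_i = 74 + 62*i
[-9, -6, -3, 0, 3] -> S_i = -9 + 3*i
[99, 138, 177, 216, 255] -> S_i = 99 + 39*i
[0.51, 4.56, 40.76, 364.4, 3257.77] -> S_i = 0.51*8.94^i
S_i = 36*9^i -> [36, 324, 2916, 26244, 236196]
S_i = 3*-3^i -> [3, -9, 27, -81, 243]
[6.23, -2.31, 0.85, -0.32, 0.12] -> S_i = 6.23*(-0.37)^i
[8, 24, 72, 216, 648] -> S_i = 8*3^i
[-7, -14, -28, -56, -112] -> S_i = -7*2^i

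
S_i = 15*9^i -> [15, 135, 1215, 10935, 98415]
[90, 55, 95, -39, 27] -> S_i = Random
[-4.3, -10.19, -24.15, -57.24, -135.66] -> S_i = -4.30*2.37^i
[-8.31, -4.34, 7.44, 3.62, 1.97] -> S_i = Random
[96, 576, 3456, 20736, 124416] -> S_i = 96*6^i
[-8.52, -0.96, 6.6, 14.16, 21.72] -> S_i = -8.52 + 7.56*i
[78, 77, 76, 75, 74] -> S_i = 78 + -1*i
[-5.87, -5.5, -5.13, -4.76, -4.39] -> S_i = -5.87 + 0.37*i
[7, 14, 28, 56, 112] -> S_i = 7*2^i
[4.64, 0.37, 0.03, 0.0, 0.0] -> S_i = 4.64*0.08^i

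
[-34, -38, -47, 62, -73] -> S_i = Random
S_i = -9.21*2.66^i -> [-9.21, -24.5, -65.17, -173.34, -461.09]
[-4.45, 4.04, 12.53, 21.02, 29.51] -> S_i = -4.45 + 8.49*i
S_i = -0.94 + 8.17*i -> [-0.94, 7.23, 15.4, 23.57, 31.74]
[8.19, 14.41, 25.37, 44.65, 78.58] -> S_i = 8.19*1.76^i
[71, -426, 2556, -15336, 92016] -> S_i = 71*-6^i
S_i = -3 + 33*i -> [-3, 30, 63, 96, 129]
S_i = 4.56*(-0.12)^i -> [4.56, -0.55, 0.07, -0.01, 0.0]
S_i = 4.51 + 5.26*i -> [4.51, 9.77, 15.03, 20.29, 25.55]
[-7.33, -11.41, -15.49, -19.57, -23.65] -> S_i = -7.33 + -4.08*i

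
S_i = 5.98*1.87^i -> [5.98, 11.18, 20.91, 39.1, 73.13]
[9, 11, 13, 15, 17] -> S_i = 9 + 2*i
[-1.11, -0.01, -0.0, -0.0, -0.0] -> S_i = -1.11*0.01^i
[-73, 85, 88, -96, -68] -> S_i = Random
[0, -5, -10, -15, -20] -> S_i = 0 + -5*i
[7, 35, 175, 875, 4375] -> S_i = 7*5^i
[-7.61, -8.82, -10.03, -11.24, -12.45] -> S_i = -7.61 + -1.21*i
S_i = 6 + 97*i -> [6, 103, 200, 297, 394]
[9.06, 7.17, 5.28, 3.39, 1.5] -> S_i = 9.06 + -1.89*i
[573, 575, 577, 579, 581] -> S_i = 573 + 2*i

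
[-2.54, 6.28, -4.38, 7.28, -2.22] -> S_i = Random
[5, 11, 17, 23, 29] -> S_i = 5 + 6*i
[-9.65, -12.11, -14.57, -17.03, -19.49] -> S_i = -9.65 + -2.46*i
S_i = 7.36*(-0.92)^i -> [7.36, -6.77, 6.23, -5.73, 5.27]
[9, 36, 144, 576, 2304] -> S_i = 9*4^i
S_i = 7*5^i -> [7, 35, 175, 875, 4375]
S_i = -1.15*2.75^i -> [-1.15, -3.16, -8.7, -23.92, -65.77]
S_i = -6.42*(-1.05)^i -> [-6.42, 6.74, -7.08, 7.43, -7.8]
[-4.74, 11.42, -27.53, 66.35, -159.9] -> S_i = -4.74*(-2.41)^i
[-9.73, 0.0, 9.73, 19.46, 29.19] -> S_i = -9.73 + 9.73*i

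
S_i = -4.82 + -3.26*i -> [-4.82, -8.08, -11.34, -14.6, -17.86]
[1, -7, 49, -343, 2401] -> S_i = 1*-7^i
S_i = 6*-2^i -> [6, -12, 24, -48, 96]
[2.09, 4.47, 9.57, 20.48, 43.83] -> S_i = 2.09*2.14^i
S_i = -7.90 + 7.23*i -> [-7.9, -0.67, 6.56, 13.79, 21.02]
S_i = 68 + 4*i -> [68, 72, 76, 80, 84]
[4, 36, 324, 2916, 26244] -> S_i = 4*9^i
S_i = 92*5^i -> [92, 460, 2300, 11500, 57500]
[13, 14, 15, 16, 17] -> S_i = 13 + 1*i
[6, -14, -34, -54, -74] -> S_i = 6 + -20*i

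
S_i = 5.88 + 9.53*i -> [5.88, 15.41, 24.94, 34.47, 44.0]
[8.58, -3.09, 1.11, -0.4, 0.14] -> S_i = 8.58*(-0.36)^i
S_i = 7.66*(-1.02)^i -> [7.66, -7.81, 7.97, -8.13, 8.29]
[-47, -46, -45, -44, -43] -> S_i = -47 + 1*i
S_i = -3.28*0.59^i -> [-3.28, -1.94, -1.14, -0.67, -0.4]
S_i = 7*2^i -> [7, 14, 28, 56, 112]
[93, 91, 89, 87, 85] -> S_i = 93 + -2*i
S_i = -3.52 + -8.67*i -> [-3.52, -12.19, -20.86, -29.53, -38.2]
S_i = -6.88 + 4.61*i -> [-6.88, -2.27, 2.34, 6.95, 11.56]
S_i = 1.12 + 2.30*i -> [1.12, 3.42, 5.72, 8.02, 10.32]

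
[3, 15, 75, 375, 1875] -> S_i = 3*5^i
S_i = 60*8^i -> [60, 480, 3840, 30720, 245760]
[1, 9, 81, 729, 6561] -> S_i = 1*9^i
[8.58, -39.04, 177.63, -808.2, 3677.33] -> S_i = 8.58*(-4.55)^i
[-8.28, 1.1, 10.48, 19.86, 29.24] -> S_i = -8.28 + 9.38*i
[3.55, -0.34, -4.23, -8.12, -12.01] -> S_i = 3.55 + -3.89*i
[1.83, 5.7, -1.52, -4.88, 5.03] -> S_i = Random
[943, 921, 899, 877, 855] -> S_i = 943 + -22*i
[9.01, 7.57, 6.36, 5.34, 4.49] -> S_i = 9.01*0.84^i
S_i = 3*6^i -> [3, 18, 108, 648, 3888]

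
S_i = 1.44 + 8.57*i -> [1.44, 10.01, 18.58, 27.15, 35.72]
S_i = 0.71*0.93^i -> [0.71, 0.66, 0.61, 0.57, 0.53]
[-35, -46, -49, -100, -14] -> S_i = Random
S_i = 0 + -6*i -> [0, -6, -12, -18, -24]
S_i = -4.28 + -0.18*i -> [-4.28, -4.46, -4.64, -4.82, -5.0]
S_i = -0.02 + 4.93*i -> [-0.02, 4.91, 9.84, 14.77, 19.7]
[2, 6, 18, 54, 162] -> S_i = 2*3^i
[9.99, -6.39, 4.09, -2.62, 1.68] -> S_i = 9.99*(-0.64)^i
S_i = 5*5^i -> [5, 25, 125, 625, 3125]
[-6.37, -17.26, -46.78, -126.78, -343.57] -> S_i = -6.37*2.71^i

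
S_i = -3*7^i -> [-3, -21, -147, -1029, -7203]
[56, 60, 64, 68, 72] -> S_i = 56 + 4*i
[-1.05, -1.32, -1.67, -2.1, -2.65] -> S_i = -1.05*1.26^i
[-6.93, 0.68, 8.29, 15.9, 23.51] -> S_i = -6.93 + 7.61*i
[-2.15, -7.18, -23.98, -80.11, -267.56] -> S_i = -2.15*3.34^i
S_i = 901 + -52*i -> [901, 849, 797, 745, 693]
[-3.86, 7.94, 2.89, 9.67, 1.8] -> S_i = Random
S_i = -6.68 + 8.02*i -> [-6.68, 1.34, 9.36, 17.38, 25.4]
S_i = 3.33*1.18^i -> [3.33, 3.93, 4.64, 5.47, 6.46]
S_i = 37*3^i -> [37, 111, 333, 999, 2997]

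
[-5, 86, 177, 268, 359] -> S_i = -5 + 91*i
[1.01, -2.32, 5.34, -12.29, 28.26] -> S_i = 1.01*(-2.30)^i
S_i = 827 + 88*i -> [827, 915, 1003, 1091, 1179]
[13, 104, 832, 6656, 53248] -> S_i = 13*8^i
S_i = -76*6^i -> [-76, -456, -2736, -16416, -98496]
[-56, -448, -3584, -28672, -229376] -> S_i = -56*8^i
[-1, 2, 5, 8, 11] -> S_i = -1 + 3*i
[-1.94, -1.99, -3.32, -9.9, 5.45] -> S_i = Random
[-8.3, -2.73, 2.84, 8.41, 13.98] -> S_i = -8.30 + 5.57*i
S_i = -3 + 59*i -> [-3, 56, 115, 174, 233]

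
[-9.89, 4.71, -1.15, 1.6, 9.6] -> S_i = Random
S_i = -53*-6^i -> [-53, 318, -1908, 11448, -68688]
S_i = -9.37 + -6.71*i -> [-9.37, -16.08, -22.79, -29.5, -36.21]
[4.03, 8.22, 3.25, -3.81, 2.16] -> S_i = Random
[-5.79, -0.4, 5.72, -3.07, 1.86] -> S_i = Random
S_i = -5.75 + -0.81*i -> [-5.75, -6.56, -7.37, -8.18, -8.99]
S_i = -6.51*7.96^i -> [-6.51, -51.82, -412.48, -3283.37, -26135.65]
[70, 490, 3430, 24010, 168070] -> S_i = 70*7^i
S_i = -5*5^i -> [-5, -25, -125, -625, -3125]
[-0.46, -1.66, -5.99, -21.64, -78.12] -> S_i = -0.46*3.61^i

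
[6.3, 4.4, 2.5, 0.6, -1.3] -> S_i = 6.30 + -1.90*i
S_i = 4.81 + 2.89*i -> [4.81, 7.7, 10.59, 13.48, 16.37]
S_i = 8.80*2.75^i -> [8.8, 24.2, 66.55, 183.01, 503.28]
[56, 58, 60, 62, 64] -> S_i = 56 + 2*i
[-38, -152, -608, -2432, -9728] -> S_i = -38*4^i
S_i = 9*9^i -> [9, 81, 729, 6561, 59049]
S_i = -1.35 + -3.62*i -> [-1.35, -4.97, -8.59, -12.21, -15.83]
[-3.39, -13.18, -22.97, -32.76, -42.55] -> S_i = -3.39 + -9.79*i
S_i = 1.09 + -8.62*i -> [1.09, -7.53, -16.15, -24.77, -33.39]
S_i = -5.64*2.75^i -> [-5.64, -15.51, -42.65, -117.29, -322.56]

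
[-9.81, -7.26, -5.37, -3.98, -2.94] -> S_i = -9.81*0.74^i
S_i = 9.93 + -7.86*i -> [9.93, 2.07, -5.79, -13.65, -21.51]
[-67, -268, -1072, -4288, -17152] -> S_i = -67*4^i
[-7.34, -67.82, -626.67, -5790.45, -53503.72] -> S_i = -7.34*9.24^i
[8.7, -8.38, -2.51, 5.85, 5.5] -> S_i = Random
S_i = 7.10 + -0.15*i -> [7.1, 6.95, 6.8, 6.65, 6.5]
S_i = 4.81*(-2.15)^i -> [4.81, -10.34, 22.23, -47.8, 102.78]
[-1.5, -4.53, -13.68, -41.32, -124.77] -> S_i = -1.50*3.02^i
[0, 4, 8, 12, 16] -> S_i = 0 + 4*i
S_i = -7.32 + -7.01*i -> [-7.32, -14.33, -21.34, -28.35, -35.36]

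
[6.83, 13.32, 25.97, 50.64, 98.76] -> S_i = 6.83*1.95^i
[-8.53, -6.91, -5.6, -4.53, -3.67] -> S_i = -8.53*0.81^i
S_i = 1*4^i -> [1, 4, 16, 64, 256]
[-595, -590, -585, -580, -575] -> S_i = -595 + 5*i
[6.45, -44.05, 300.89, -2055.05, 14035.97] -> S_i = 6.45*(-6.83)^i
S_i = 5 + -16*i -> [5, -11, -27, -43, -59]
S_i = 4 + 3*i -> [4, 7, 10, 13, 16]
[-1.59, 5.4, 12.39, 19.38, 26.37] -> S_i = -1.59 + 6.99*i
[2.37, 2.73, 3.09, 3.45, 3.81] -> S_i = 2.37 + 0.36*i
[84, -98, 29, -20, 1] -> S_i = Random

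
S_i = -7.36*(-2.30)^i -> [-7.36, 16.93, -38.93, 89.55, -205.96]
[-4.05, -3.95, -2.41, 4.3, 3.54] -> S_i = Random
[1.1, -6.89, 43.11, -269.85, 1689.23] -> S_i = 1.10*(-6.26)^i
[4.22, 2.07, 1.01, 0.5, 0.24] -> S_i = 4.22*0.49^i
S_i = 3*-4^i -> [3, -12, 48, -192, 768]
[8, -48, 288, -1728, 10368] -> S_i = 8*-6^i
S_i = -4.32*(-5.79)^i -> [-4.32, 25.01, -144.82, 838.53, -4855.1]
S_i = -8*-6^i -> [-8, 48, -288, 1728, -10368]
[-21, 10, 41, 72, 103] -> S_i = -21 + 31*i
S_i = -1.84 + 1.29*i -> [-1.84, -0.55, 0.74, 2.03, 3.32]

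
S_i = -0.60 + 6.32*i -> [-0.6, 5.72, 12.04, 18.36, 24.68]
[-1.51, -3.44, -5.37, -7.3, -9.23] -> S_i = -1.51 + -1.93*i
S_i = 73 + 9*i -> [73, 82, 91, 100, 109]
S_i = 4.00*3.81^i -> [4.0, 15.24, 58.06, 221.23, 842.87]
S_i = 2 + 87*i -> [2, 89, 176, 263, 350]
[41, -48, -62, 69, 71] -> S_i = Random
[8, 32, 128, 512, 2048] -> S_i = 8*4^i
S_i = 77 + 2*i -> [77, 79, 81, 83, 85]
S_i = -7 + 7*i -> [-7, 0, 7, 14, 21]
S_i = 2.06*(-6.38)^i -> [2.06, -13.14, 83.85, -534.97, 3413.11]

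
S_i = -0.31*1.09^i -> [-0.31, -0.34, -0.37, -0.4, -0.44]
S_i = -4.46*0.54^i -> [-4.46, -2.41, -1.3, -0.7, -0.38]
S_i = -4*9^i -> [-4, -36, -324, -2916, -26244]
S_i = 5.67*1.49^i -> [5.67, 8.45, 12.59, 18.76, 27.95]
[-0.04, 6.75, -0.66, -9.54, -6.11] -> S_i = Random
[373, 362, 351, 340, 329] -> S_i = 373 + -11*i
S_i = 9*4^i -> [9, 36, 144, 576, 2304]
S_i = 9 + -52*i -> [9, -43, -95, -147, -199]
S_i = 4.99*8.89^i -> [4.99, 44.36, 394.37, 3505.95, 31167.9]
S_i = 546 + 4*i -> [546, 550, 554, 558, 562]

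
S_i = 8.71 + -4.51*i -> [8.71, 4.2, -0.31, -4.82, -9.33]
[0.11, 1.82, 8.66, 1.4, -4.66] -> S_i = Random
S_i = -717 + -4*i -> [-717, -721, -725, -729, -733]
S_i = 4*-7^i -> [4, -28, 196, -1372, 9604]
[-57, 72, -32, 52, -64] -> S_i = Random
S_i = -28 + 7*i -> [-28, -21, -14, -7, 0]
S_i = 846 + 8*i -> [846, 854, 862, 870, 878]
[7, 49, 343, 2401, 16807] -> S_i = 7*7^i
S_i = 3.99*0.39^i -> [3.99, 1.56, 0.61, 0.24, 0.09]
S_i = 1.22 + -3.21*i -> [1.22, -1.99, -5.2, -8.41, -11.62]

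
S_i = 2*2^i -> [2, 4, 8, 16, 32]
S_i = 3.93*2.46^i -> [3.93, 9.67, 23.78, 58.51, 143.92]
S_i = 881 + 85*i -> [881, 966, 1051, 1136, 1221]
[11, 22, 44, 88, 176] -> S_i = 11*2^i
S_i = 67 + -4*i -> [67, 63, 59, 55, 51]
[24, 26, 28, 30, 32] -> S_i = 24 + 2*i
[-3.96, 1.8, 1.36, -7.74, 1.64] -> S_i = Random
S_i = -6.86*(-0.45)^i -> [-6.86, 3.09, -1.39, 0.63, -0.28]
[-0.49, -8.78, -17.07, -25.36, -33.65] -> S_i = -0.49 + -8.29*i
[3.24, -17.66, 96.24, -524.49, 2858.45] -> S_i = 3.24*(-5.45)^i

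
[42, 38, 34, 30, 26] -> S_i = 42 + -4*i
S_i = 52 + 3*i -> [52, 55, 58, 61, 64]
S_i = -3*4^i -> [-3, -12, -48, -192, -768]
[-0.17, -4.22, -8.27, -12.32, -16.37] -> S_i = -0.17 + -4.05*i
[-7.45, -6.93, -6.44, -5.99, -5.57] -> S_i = -7.45*0.93^i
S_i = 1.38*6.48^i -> [1.38, 8.94, 57.95, 375.49, 2433.21]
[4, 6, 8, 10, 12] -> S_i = 4 + 2*i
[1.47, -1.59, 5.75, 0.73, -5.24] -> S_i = Random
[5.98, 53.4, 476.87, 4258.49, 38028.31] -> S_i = 5.98*8.93^i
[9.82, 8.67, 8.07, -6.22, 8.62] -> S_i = Random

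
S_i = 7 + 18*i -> [7, 25, 43, 61, 79]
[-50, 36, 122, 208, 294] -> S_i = -50 + 86*i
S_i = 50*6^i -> [50, 300, 1800, 10800, 64800]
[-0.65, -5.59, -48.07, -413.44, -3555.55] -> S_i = -0.65*8.60^i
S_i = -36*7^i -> [-36, -252, -1764, -12348, -86436]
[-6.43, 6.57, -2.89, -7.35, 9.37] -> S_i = Random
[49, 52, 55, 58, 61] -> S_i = 49 + 3*i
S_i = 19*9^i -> [19, 171, 1539, 13851, 124659]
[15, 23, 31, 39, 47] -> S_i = 15 + 8*i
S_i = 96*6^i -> [96, 576, 3456, 20736, 124416]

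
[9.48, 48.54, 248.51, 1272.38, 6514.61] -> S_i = 9.48*5.12^i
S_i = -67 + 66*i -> [-67, -1, 65, 131, 197]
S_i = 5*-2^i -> [5, -10, 20, -40, 80]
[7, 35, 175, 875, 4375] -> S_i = 7*5^i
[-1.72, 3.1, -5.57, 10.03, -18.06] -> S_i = -1.72*(-1.80)^i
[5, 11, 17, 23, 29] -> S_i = 5 + 6*i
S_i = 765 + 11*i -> [765, 776, 787, 798, 809]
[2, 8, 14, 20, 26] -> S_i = 2 + 6*i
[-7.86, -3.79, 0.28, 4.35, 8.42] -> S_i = -7.86 + 4.07*i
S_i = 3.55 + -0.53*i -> [3.55, 3.02, 2.49, 1.96, 1.43]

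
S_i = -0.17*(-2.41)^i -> [-0.17, 0.41, -0.99, 2.38, -5.73]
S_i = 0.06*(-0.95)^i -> [0.06, -0.06, 0.05, -0.05, 0.05]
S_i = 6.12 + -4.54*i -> [6.12, 1.58, -2.96, -7.5, -12.04]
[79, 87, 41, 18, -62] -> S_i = Random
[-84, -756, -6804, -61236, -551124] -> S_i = -84*9^i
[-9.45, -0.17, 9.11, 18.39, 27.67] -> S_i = -9.45 + 9.28*i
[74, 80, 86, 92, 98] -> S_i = 74 + 6*i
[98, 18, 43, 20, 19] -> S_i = Random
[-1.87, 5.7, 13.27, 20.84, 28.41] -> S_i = -1.87 + 7.57*i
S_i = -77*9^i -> [-77, -693, -6237, -56133, -505197]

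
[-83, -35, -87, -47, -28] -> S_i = Random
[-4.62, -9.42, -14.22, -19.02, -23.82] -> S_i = -4.62 + -4.80*i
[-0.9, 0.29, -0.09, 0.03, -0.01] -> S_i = -0.90*(-0.32)^i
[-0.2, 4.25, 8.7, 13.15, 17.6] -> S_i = -0.20 + 4.45*i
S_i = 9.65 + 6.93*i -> [9.65, 16.58, 23.51, 30.44, 37.37]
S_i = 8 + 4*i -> [8, 12, 16, 20, 24]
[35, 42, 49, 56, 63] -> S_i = 35 + 7*i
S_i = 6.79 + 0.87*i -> [6.79, 7.66, 8.53, 9.4, 10.27]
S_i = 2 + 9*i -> [2, 11, 20, 29, 38]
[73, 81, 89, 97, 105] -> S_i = 73 + 8*i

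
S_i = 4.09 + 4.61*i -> [4.09, 8.7, 13.31, 17.92, 22.53]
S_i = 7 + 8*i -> [7, 15, 23, 31, 39]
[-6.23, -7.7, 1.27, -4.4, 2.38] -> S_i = Random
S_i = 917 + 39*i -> [917, 956, 995, 1034, 1073]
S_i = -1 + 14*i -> [-1, 13, 27, 41, 55]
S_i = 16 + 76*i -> [16, 92, 168, 244, 320]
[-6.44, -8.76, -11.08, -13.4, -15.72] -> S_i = -6.44 + -2.32*i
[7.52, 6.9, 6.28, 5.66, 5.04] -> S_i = 7.52 + -0.62*i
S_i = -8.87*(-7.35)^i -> [-8.87, 65.19, -479.18, 3521.97, -25886.48]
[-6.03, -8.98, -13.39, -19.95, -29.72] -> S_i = -6.03*1.49^i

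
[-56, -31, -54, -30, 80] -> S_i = Random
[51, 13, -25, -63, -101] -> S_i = 51 + -38*i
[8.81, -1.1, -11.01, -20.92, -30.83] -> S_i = 8.81 + -9.91*i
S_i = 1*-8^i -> [1, -8, 64, -512, 4096]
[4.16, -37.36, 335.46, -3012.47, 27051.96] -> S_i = 4.16*(-8.98)^i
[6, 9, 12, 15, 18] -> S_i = 6 + 3*i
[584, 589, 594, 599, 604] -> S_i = 584 + 5*i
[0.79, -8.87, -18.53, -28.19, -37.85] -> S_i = 0.79 + -9.66*i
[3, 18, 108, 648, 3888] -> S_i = 3*6^i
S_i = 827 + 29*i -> [827, 856, 885, 914, 943]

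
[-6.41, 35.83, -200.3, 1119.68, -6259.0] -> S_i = -6.41*(-5.59)^i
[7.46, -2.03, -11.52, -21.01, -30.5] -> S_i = 7.46 + -9.49*i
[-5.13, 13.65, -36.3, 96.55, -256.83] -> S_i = -5.13*(-2.66)^i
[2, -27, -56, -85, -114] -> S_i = 2 + -29*i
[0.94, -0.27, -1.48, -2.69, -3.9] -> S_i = 0.94 + -1.21*i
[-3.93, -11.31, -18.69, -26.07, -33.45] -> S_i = -3.93 + -7.38*i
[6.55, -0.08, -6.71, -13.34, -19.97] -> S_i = 6.55 + -6.63*i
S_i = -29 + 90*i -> [-29, 61, 151, 241, 331]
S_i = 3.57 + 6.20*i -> [3.57, 9.77, 15.97, 22.17, 28.37]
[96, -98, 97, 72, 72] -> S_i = Random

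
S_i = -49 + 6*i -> [-49, -43, -37, -31, -25]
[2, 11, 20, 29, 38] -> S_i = 2 + 9*i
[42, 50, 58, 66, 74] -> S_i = 42 + 8*i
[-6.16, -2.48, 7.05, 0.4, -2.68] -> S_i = Random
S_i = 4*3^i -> [4, 12, 36, 108, 324]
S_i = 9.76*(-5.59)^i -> [9.76, -54.56, 304.98, -1704.85, 9530.09]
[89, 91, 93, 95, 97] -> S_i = 89 + 2*i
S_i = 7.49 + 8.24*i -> [7.49, 15.73, 23.97, 32.21, 40.45]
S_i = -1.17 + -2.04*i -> [-1.17, -3.21, -5.25, -7.29, -9.33]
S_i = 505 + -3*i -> [505, 502, 499, 496, 493]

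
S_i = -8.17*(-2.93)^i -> [-8.17, 23.94, -70.14, 205.51, -602.13]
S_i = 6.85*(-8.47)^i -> [6.85, -58.02, 491.43, -4162.37, 35255.28]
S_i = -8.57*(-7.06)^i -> [-8.57, 60.5, -427.16, 3015.75, -21291.17]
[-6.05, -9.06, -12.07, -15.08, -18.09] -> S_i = -6.05 + -3.01*i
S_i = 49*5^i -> [49, 245, 1225, 6125, 30625]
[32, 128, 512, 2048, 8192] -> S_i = 32*4^i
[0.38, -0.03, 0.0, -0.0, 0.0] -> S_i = 0.38*(-0.07)^i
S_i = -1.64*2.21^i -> [-1.64, -3.62, -8.01, -17.7, -39.12]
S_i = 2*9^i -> [2, 18, 162, 1458, 13122]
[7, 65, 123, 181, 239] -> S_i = 7 + 58*i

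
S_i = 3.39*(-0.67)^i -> [3.39, -2.27, 1.52, -1.02, 0.68]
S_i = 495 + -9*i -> [495, 486, 477, 468, 459]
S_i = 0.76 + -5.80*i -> [0.76, -5.04, -10.84, -16.64, -22.44]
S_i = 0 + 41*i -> [0, 41, 82, 123, 164]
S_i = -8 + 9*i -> [-8, 1, 10, 19, 28]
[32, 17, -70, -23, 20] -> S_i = Random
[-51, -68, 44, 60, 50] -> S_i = Random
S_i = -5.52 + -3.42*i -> [-5.52, -8.94, -12.36, -15.78, -19.2]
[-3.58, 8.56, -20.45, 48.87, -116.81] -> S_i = -3.58*(-2.39)^i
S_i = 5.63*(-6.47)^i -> [5.63, -36.43, 235.68, -1524.83, 9865.65]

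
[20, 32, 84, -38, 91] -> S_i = Random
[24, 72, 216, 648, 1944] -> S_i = 24*3^i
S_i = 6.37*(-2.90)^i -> [6.37, -18.47, 53.57, -155.36, 450.54]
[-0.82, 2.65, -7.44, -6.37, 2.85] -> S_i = Random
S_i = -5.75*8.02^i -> [-5.75, -46.11, -369.84, -2966.14, -23788.4]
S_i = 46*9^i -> [46, 414, 3726, 33534, 301806]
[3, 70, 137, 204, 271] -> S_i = 3 + 67*i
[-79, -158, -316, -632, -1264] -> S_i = -79*2^i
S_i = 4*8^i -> [4, 32, 256, 2048, 16384]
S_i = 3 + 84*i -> [3, 87, 171, 255, 339]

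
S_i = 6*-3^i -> [6, -18, 54, -162, 486]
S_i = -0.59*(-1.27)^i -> [-0.59, 0.75, -0.95, 1.21, -1.53]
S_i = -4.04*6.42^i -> [-4.04, -25.94, -166.51, -1069.02, -6863.12]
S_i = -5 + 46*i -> [-5, 41, 87, 133, 179]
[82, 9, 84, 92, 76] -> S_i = Random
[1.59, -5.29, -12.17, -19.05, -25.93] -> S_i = 1.59 + -6.88*i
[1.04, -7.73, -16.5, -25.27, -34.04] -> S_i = 1.04 + -8.77*i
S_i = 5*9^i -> [5, 45, 405, 3645, 32805]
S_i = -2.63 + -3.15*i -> [-2.63, -5.78, -8.93, -12.08, -15.23]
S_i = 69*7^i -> [69, 483, 3381, 23667, 165669]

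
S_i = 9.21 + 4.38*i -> [9.21, 13.59, 17.97, 22.35, 26.73]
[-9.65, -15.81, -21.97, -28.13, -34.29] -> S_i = -9.65 + -6.16*i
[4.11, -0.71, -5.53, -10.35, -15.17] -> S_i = 4.11 + -4.82*i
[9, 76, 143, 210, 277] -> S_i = 9 + 67*i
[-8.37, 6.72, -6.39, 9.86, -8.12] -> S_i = Random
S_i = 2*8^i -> [2, 16, 128, 1024, 8192]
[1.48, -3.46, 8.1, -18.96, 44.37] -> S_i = 1.48*(-2.34)^i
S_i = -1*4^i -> [-1, -4, -16, -64, -256]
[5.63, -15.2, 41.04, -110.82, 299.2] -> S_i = 5.63*(-2.70)^i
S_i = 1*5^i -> [1, 5, 25, 125, 625]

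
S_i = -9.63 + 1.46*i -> [-9.63, -8.17, -6.71, -5.25, -3.79]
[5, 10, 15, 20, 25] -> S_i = 5 + 5*i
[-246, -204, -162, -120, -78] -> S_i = -246 + 42*i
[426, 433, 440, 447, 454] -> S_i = 426 + 7*i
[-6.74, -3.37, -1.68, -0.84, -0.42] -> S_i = -6.74*0.50^i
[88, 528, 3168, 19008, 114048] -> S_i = 88*6^i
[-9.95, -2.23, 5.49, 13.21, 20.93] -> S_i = -9.95 + 7.72*i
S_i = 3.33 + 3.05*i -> [3.33, 6.38, 9.43, 12.48, 15.53]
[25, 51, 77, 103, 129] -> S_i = 25 + 26*i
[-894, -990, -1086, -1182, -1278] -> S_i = -894 + -96*i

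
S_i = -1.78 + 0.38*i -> [-1.78, -1.4, -1.02, -0.64, -0.26]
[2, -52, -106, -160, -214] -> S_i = 2 + -54*i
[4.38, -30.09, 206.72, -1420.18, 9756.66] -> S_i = 4.38*(-6.87)^i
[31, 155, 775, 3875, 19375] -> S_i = 31*5^i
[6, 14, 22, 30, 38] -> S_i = 6 + 8*i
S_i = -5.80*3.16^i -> [-5.8, -18.33, -57.92, -183.02, -578.33]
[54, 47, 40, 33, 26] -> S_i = 54 + -7*i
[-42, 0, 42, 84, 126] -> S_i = -42 + 42*i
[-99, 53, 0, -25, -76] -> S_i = Random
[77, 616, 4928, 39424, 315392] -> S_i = 77*8^i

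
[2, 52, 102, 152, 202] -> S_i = 2 + 50*i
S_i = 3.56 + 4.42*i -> [3.56, 7.98, 12.4, 16.82, 21.24]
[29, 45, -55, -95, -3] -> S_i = Random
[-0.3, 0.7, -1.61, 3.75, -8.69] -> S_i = -0.30*(-2.32)^i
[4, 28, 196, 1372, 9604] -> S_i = 4*7^i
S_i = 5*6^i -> [5, 30, 180, 1080, 6480]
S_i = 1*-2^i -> [1, -2, 4, -8, 16]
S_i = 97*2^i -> [97, 194, 388, 776, 1552]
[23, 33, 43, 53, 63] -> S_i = 23 + 10*i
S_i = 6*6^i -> [6, 36, 216, 1296, 7776]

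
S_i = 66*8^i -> [66, 528, 4224, 33792, 270336]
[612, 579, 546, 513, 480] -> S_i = 612 + -33*i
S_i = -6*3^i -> [-6, -18, -54, -162, -486]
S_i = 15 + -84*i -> [15, -69, -153, -237, -321]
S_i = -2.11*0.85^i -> [-2.11, -1.79, -1.52, -1.3, -1.1]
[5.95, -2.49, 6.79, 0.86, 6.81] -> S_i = Random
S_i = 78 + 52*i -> [78, 130, 182, 234, 286]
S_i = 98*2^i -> [98, 196, 392, 784, 1568]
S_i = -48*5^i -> [-48, -240, -1200, -6000, -30000]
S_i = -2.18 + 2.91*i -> [-2.18, 0.73, 3.64, 6.55, 9.46]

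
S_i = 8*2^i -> [8, 16, 32, 64, 128]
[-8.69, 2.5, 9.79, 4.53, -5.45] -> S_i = Random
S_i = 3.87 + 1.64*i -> [3.87, 5.51, 7.15, 8.79, 10.43]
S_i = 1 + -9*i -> [1, -8, -17, -26, -35]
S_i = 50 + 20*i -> [50, 70, 90, 110, 130]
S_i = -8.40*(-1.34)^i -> [-8.4, 11.26, -15.08, 20.21, -27.08]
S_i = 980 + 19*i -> [980, 999, 1018, 1037, 1056]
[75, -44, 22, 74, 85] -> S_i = Random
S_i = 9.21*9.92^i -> [9.21, 91.36, 906.32, 8990.72, 89187.98]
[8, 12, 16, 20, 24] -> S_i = 8 + 4*i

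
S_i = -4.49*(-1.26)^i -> [-4.49, 5.66, -7.13, 8.98, -11.32]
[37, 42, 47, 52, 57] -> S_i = 37 + 5*i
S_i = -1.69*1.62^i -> [-1.69, -2.74, -4.44, -7.19, -11.64]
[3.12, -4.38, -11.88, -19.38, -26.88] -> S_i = 3.12 + -7.50*i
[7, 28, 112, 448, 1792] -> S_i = 7*4^i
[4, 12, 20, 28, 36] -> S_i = 4 + 8*i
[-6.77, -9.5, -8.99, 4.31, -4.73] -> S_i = Random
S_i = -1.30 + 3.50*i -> [-1.3, 2.2, 5.7, 9.2, 12.7]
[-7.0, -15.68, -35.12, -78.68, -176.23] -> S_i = -7.00*2.24^i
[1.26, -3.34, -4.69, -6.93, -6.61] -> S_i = Random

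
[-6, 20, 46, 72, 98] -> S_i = -6 + 26*i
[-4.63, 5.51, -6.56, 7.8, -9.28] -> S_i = -4.63*(-1.19)^i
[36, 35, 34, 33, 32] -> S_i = 36 + -1*i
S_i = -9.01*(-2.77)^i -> [-9.01, 24.96, -69.13, 191.5, -530.45]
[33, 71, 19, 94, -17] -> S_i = Random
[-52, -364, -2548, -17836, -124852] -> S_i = -52*7^i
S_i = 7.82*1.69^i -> [7.82, 13.22, 22.33, 37.75, 63.79]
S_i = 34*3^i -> [34, 102, 306, 918, 2754]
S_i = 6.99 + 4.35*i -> [6.99, 11.34, 15.69, 20.04, 24.39]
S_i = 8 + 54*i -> [8, 62, 116, 170, 224]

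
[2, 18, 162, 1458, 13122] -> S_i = 2*9^i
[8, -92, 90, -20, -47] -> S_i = Random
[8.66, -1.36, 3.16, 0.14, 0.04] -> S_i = Random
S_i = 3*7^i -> [3, 21, 147, 1029, 7203]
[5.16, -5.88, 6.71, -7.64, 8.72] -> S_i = 5.16*(-1.14)^i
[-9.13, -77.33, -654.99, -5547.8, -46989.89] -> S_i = -9.13*8.47^i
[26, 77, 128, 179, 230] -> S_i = 26 + 51*i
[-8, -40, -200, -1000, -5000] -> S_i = -8*5^i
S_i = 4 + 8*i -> [4, 12, 20, 28, 36]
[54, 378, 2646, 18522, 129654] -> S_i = 54*7^i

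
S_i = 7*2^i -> [7, 14, 28, 56, 112]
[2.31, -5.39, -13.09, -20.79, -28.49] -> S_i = 2.31 + -7.70*i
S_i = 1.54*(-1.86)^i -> [1.54, -2.86, 5.33, -9.91, 18.43]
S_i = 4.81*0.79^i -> [4.81, 3.8, 3.0, 2.37, 1.87]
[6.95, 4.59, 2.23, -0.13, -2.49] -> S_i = 6.95 + -2.36*i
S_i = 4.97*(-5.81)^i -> [4.97, -28.88, 167.77, -974.73, 5663.19]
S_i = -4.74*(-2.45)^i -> [-4.74, 11.61, -28.45, 69.71, -170.78]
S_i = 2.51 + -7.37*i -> [2.51, -4.86, -12.23, -19.6, -26.97]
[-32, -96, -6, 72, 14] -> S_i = Random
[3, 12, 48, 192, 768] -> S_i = 3*4^i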